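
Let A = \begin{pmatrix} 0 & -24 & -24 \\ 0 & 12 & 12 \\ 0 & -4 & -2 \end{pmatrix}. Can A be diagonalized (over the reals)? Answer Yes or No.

Yes

Characteristic polynomial: p(s) = s^3 - 10s^2 + 24s = s(s - 6)(s - 4).
All 3 eigenvalues are distinct, so A is diagonalizable.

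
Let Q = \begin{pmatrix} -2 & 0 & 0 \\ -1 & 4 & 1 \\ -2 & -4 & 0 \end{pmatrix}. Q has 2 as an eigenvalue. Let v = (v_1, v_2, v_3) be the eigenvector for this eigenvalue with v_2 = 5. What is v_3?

Q − 2I = [[-4, 0, 0], [-1, 2, 1], [-2, -4, -2]].
Solving (Q − 2I)v = 0 gives the eigenspace spanned by (0, 5, -10).
With v_2 = 5, v = (0, 5, -10), so v_3 = -10.

-10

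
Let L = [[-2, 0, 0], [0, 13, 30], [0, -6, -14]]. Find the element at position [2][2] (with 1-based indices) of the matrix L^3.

Characteristic polynomial: t^3 + 3t^2 - 4 = (t - 1)(t + 2)^2, so the eigenvalues are -2, -2, 1.
t=-2: eigenvector (0, -2, 1).
t=1: eigenvector (0, 5, -2).
t=-2: eigenvector (1, -2, 1).
P = [[0, 0, 1], [-2, 5, -2], [1, -2, 1]], D = diag(-2, 1, -2), P⁻¹ = [[-1, 2, 5], [0, 1, 2], [1, 0, 0]].
L³ = P·diag(-8, 1, -8)·P⁻¹ = [[-8, 0, 0], [0, 37, 90], [0, -18, -44]].
The requested entry is 37.

37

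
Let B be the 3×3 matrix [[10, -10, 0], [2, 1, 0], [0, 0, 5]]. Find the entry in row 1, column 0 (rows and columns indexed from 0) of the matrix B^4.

Characteristic polynomial: t^3 - 16t^2 + 85t - 150 = (t - 6)(t - 5)^2, so the eigenvalues are 5, 5, 6.
t=6: eigenvector (5, 2, 0).
t=5: eigenvector (0, 0, 1).
t=5: eigenvector (2, 1, -1).
P = [[5, 0, 2], [2, 0, 1], [0, 1, -1]], D = diag(6, 5, 5), P⁻¹ = [[1, -2, 0], [-2, 5, 1], [-2, 5, 0]].
B⁴ = P·diag(1296, 625, 625)·P⁻¹ = [[3980, -6710, 0], [1342, -2059, 0], [0, 0, 625]].
The requested entry is 1342.

1342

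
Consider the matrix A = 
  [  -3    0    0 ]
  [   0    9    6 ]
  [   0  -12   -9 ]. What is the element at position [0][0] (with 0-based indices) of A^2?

9

Characteristic polynomial: λ^3 + 3λ^2 - 9λ - 27 = (λ - 3)(λ + 3)^2, so the eigenvalues are -3, -3, 3.
λ=-3: eigenvector (1, 0, 0).
λ=3: eigenvector (0, 1, -1).
λ=-3: eigenvector (0, -1, 2).
P = [[1, 0, 0], [0, 1, -1], [0, -1, 2]], D = diag(-3, 3, -3), P⁻¹ = [[1, 0, 0], [0, 2, 1], [0, 1, 1]].
A² = P·diag(9, 9, 9)·P⁻¹ = [[9, 0, 0], [0, 9, 0], [0, 0, 9]].
The requested entry is 9.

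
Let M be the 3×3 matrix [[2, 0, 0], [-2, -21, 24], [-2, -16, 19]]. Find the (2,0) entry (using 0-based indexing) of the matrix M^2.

Characteristic polynomial: s^3 - 19s + 30 = (s - 3)(s - 2)(s + 5), so the eigenvalues are -5, 2, 3.
s=-5: eigenvector (0, 3, 2).
s=3: eigenvector (0, -1, -1).
s=2: eigenvector (1, 2, 2).
P = [[0, 0, 1], [3, -1, 2], [2, -1, 2]], D = diag(-5, 3, 2), P⁻¹ = [[0, 1, -1], [2, 2, -3], [1, 0, 0]].
M² = P·diag(25, 9, 4)·P⁻¹ = [[4, 0, 0], [-10, 57, -48], [-10, 32, -23]].
The requested entry is -10.

-10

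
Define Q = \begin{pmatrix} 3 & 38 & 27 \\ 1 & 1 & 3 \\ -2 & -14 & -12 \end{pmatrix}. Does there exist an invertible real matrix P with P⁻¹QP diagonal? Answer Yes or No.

Characteristic polynomial: p(t) = t^3 + 8t^2 + 13t + 6 = (t + 1)^2(t + 6).
t = -1 has algebraic multiplicity 2; rank(Q + 1I) = 2, so geometric multiplicity = 1.
Geometric multiplicity < algebraic multiplicity, so Q is not diagonalizable.

No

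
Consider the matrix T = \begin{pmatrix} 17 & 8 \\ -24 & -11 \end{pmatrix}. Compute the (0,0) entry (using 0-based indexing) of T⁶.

Characteristic polynomial: s^2 - 6s + 5 = (s - 5)(s - 1), so the eigenvalues are 1, 5.
s=1: eigenvector (1, -2).
s=5: eigenvector (2, -3).
P = [[1, 2], [-2, -3]], D = diag(1, 5), P⁻¹ = [[-3, -2], [2, 1]].
T⁶ = P·diag(1, 15625)·P⁻¹ = [[62497, 31248], [-93744, -46871]].
The requested entry is 62497.

62497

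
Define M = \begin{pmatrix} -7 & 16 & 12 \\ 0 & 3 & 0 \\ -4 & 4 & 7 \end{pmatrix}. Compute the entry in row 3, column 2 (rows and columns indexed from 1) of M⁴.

-240

Characteristic polynomial: r^3 - 3r^2 - r + 3 = (r - 3)(r - 1)(r + 1), so the eigenvalues are -1, 1, 3.
r=1: eigenvector (-3, 0, -2).
r=3: eigenvector (-2, 1, -3).
r=-1: eigenvector (2, 0, 1).
P = [[-3, -2, 2], [0, 1, 0], [-2, -3, 1]], D = diag(1, 3, -1), P⁻¹ = [[1, -4, -2], [0, 1, 0], [2, -5, -3]].
M⁴ = P·diag(1, 81, 1)·P⁻¹ = [[1, -160, 0], [0, 81, 0], [0, -240, 1]].
The requested entry is -240.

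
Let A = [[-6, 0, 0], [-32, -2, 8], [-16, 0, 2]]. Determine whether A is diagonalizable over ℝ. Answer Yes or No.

Characteristic polynomial: p(t) = t^3 + 6t^2 - 4t - 24 = (t - 2)(t + 2)(t + 6).
All 3 eigenvalues are distinct, so A is diagonalizable.

Yes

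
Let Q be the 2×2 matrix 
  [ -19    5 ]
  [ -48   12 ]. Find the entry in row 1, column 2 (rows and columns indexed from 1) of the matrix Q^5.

3905

Characteristic polynomial: s^2 + 7s + 12 = (s + 3)(s + 4), so the eigenvalues are -4, -3.
s=-3: eigenvector (5, 16).
s=-4: eigenvector (1, 3).
P = [[5, 1], [16, 3]], D = diag(-3, -4), P⁻¹ = [[-3, 1], [16, -5]].
Q⁵ = P·diag(-243, -1024)·P⁻¹ = [[-12739, 3905], [-37488, 11472]].
The requested entry is 3905.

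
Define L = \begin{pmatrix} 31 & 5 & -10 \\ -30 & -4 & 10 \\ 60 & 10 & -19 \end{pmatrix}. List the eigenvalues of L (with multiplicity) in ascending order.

1, 1, 6

Characteristic polynomial: p(μ) = μ^3 - 8μ^2 + 13μ - 6 = (μ - 6)(μ - 1)^2.
Roots (with multiplicity): 1, 1, 6.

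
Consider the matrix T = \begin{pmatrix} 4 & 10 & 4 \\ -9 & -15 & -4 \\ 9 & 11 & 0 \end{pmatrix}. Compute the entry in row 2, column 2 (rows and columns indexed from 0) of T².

-8

Characteristic polynomial: s^3 + 11s^2 + 38s + 40 = (s + 2)(s + 4)(s + 5), so the eigenvalues are -5, -4, -2.
s=-2: eigenvector (1, -1, 1).
s=-5: eigenvector (-2, 3, -3).
s=-4: eigenvector (-2, 2, -1).
P = [[1, -2, -2], [-1, 3, 2], [1, -3, -1]], D = diag(-2, -5, -4), P⁻¹ = [[3, 4, 2], [1, 1, 0], [0, 1, 1]].
T² = P·diag(4, 25, 16)·P⁻¹ = [[-38, -66, -24], [63, 91, 24], [-63, -75, -8]].
The requested entry is -8.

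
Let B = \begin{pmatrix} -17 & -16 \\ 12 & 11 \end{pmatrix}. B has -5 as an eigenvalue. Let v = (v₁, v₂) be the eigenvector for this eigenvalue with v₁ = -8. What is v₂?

6

B + 5I = [[-12, -16], [12, 16]].
Solving (B + 5I)v = 0 gives the eigenspace spanned by (-8, 6).
With v₁ = -8, v = (-8, 6), so v₂ = 6.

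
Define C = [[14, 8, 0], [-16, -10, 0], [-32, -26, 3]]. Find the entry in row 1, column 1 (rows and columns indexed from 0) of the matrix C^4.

-1264

Characteristic polynomial: λ^3 - 7λ^2 + 36 = (λ - 6)(λ - 3)(λ + 2), so the eigenvalues are -2, 3, 6.
λ=6: eigenvector (-1, 1, 2).
λ=-2: eigenvector (-1, 2, 4).
λ=3: eigenvector (0, 0, 1).
P = [[-1, -1, 0], [1, 2, 0], [2, 4, 1]], D = diag(6, -2, 3), P⁻¹ = [[-2, -1, 0], [1, 1, 0], [0, -2, 1]].
C⁴ = P·diag(1296, 16, 81)·P⁻¹ = [[2576, 1280, 0], [-2560, -1264, 0], [-5120, -2690, 81]].
The requested entry is -1264.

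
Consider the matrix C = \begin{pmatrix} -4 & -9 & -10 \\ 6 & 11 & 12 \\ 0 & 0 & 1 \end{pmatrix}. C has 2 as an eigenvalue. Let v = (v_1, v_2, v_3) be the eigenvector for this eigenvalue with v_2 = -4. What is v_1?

6

C − 2I = [[-6, -9, -10], [6, 9, 12], [0, 0, -1]].
Solving (C − 2I)v = 0 gives the eigenspace spanned by (6, -4, 0).
With v_2 = -4, v = (6, -4, 0), so v_1 = 6.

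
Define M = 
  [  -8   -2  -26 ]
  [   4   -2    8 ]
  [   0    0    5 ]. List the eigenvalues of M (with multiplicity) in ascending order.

Characteristic polynomial: p(r) = r^3 + 5r^2 - 26r - 120 = (r - 5)(r + 4)(r + 6).
Roots (with multiplicity): -6, -4, 5.

-6, -4, 5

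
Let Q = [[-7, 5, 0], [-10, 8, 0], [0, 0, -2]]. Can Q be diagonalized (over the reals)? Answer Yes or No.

Yes

Characteristic polynomial: p(μ) = μ^3 + μ^2 - 8μ - 12 = (μ - 3)(μ + 2)^2.
μ = -2 has algebraic multiplicity 2; rank(Q + 2I) = 1, so geometric multiplicity = 2.
Every eigenvalue has geometric = algebraic multiplicity, so Q is diagonalizable.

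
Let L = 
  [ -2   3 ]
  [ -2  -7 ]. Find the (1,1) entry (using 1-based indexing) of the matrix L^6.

-18962

Characteristic polynomial: s^2 + 9s + 20 = (s + 4)(s + 5), so the eigenvalues are -5, -4.
s=-5: eigenvector (-1, 1).
s=-4: eigenvector (3, -2).
P = [[-1, 3], [1, -2]], D = diag(-5, -4), P⁻¹ = [[2, 3], [1, 1]].
L⁶ = P·diag(15625, 4096)·P⁻¹ = [[-18962, -34587], [23058, 38683]].
The requested entry is -18962.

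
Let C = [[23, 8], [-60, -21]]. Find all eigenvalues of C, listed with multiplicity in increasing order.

Characteristic polynomial: p(r) = r^2 - 2r - 3 = (r - 3)(r + 1).
Roots (with multiplicity): -1, 3.

-1, 3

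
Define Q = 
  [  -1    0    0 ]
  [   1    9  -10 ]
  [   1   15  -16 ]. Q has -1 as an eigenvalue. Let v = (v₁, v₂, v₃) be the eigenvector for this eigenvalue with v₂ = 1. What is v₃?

1

Q + 1I = [[0, 0, 0], [1, 10, -10], [1, 15, -15]].
Solving (Q + 1I)v = 0 gives the eigenspace spanned by (0, 1, 1).
With v₂ = 1, v = (0, 1, 1), so v₃ = 1.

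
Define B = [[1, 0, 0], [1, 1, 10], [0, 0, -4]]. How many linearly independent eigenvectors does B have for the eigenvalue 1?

B − 1I = [[0, 0, 0], [1, 0, 10], [0, 0, -5]].
This matrix has rank 2, so its null space has dimension 3 − 2 = 1.

1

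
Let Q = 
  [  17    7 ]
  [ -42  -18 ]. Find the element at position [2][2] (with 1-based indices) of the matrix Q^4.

606

Characteristic polynomial: λ^2 + λ - 12 = (λ - 3)(λ + 4), so the eigenvalues are -4, 3.
λ=-4: eigenvector (-1, 3).
λ=3: eigenvector (1, -2).
P = [[-1, 1], [3, -2]], D = diag(-4, 3), P⁻¹ = [[2, 1], [3, 1]].
Q⁴ = P·diag(256, 81)·P⁻¹ = [[-269, -175], [1050, 606]].
The requested entry is 606.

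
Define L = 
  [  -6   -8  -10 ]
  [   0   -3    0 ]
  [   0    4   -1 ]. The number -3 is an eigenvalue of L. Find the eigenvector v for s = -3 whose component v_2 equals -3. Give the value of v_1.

-12

L + 3I = [[-3, -8, -10], [0, 0, 0], [0, 4, 2]].
Solving (L + 3I)v = 0 gives the eigenspace spanned by (-12, -3, 6).
With v_2 = -3, v = (-12, -3, 6), so v_1 = -12.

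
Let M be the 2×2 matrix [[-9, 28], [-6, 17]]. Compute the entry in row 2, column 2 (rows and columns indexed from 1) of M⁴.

Characteristic polynomial: λ^2 - 8λ + 15 = (λ - 5)(λ - 3), so the eigenvalues are 3, 5.
λ=3: eigenvector (7, 3).
λ=5: eigenvector (-2, -1).
P = [[7, -2], [3, -1]], D = diag(3, 5), P⁻¹ = [[1, -2], [3, -7]].
M⁴ = P·diag(81, 625)·P⁻¹ = [[-3183, 7616], [-1632, 3889]].
The requested entry is 3889.

3889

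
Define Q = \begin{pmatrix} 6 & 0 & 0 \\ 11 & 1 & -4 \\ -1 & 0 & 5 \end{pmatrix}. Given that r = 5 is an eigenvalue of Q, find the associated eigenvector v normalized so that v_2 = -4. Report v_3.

Q − 5I = [[1, 0, 0], [11, -4, -4], [-1, 0, 0]].
Solving (Q − 5I)v = 0 gives the eigenspace spanned by (0, -4, 4).
With v_2 = -4, v = (0, -4, 4), so v_3 = 4.

4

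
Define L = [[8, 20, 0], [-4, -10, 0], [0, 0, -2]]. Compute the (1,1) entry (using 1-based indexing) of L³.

Characteristic polynomial: t^3 + 4t^2 + 4t = t(t + 2)^2, so the eigenvalues are -2, -2, 0.
t=0: eigenvector (5, -2, 0).
t=-2: eigenvector (-2, 1, 0).
t=-2: eigenvector (0, 0, 1).
P = [[5, -2, 0], [-2, 1, 0], [0, 0, 1]], D = diag(0, -2, -2), P⁻¹ = [[1, 2, 0], [2, 5, 0], [0, 0, 1]].
L³ = P·diag(0, -8, -8)·P⁻¹ = [[32, 80, 0], [-16, -40, 0], [0, 0, -8]].
The requested entry is 32.

32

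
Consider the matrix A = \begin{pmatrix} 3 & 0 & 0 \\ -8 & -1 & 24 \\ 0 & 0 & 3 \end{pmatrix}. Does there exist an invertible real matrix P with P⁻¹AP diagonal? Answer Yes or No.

Yes

Characteristic polynomial: p(μ) = μ^3 - 5μ^2 + 3μ + 9 = (μ - 3)^2(μ + 1).
μ = 3 has algebraic multiplicity 2; rank(A − 3I) = 1, so geometric multiplicity = 2.
Every eigenvalue has geometric = algebraic multiplicity, so A is diagonalizable.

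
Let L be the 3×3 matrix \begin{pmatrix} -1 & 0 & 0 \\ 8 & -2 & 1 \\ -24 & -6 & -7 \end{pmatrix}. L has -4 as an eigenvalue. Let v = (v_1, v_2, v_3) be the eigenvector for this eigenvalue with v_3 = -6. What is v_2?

L + 4I = [[3, 0, 0], [8, 2, 1], [-24, -6, -3]].
Solving (L + 4I)v = 0 gives the eigenspace spanned by (0, 3, -6).
With v_3 = -6, v = (0, 3, -6), so v_2 = 3.

3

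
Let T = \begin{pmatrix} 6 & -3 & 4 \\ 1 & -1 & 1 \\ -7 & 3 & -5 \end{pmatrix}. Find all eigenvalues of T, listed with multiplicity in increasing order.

-1, -1, 2

Characteristic polynomial: p(r) = r^3 - 3r - 2 = (r - 2)(r + 1)^2.
Roots (with multiplicity): -1, -1, 2.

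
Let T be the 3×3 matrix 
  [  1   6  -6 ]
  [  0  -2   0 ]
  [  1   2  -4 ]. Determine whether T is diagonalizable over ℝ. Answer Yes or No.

Yes

Characteristic polynomial: p(s) = s^3 + 5s^2 + 8s + 4 = (s + 1)(s + 2)^2.
s = -2 has algebraic multiplicity 2; rank(T + 2I) = 1, so geometric multiplicity = 2.
Every eigenvalue has geometric = algebraic multiplicity, so T is diagonalizable.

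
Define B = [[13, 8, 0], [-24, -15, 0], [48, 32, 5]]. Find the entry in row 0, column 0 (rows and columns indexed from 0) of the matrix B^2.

Characteristic polynomial: r^3 - 3r^2 - 13r + 15 = (r - 5)(r - 1)(r + 3), so the eigenvalues are -3, 1, 5.
r=-3: eigenvector (-1, 2, -2).
r=1: eigenvector (-2, 3, 0).
r=5: eigenvector (0, 0, 1).
P = [[-1, -2, 0], [2, 3, 0], [-2, 0, 1]], D = diag(-3, 1, 5), P⁻¹ = [[3, 2, 0], [-2, -1, 0], [6, 4, 1]].
B² = P·diag(9, 1, 25)·P⁻¹ = [[-23, -16, 0], [48, 33, 0], [96, 64, 25]].
The requested entry is -23.

-23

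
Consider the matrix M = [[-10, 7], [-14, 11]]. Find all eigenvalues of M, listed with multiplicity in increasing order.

Characteristic polynomial: p(t) = t^2 - t - 12 = (t - 4)(t + 3).
Roots (with multiplicity): -3, 4.

-3, 4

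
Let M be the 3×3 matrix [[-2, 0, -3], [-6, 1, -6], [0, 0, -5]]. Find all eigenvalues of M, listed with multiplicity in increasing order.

Characteristic polynomial: p(s) = s^3 + 6s^2 + 3s - 10 = (s - 1)(s + 2)(s + 5).
Roots (with multiplicity): -5, -2, 1.

-5, -2, 1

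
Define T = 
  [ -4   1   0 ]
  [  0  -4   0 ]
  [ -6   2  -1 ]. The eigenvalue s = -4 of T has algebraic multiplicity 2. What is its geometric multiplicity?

T + 4I = [[0, 1, 0], [0, 0, 0], [-6, 2, 3]].
This matrix has rank 2, so its null space has dimension 3 − 2 = 1.

1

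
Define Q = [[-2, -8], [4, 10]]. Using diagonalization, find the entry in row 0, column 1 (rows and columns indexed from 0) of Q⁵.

Characteristic polynomial: s^2 - 8s + 12 = (s - 6)(s - 2), so the eigenvalues are 2, 6.
s=6: eigenvector (1, -1).
s=2: eigenvector (2, -1).
P = [[1, 2], [-1, -1]], D = diag(6, 2), P⁻¹ = [[-1, -2], [1, 1]].
Q⁵ = P·diag(7776, 32)·P⁻¹ = [[-7712, -15488], [7744, 15520]].
The requested entry is -15488.

-15488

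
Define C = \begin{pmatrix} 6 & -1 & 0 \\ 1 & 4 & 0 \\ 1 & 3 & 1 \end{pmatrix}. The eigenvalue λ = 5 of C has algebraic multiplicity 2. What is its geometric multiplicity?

1

C − 5I = [[1, -1, 0], [1, -1, 0], [1, 3, -4]].
This matrix has rank 2, so its null space has dimension 3 − 2 = 1.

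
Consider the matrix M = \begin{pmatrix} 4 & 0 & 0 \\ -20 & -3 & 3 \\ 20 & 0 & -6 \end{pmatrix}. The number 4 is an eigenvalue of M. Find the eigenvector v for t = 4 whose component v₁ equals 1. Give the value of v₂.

M − 4I = [[0, 0, 0], [-20, -7, 3], [20, 0, -10]].
Solving (M − 4I)v = 0 gives the eigenspace spanned by (1, -2, 2).
With v₁ = 1, v = (1, -2, 2), so v₂ = -2.

-2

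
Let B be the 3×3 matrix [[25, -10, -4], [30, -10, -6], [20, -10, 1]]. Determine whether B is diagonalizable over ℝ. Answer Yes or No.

Yes

Characteristic polynomial: p(t) = t^3 - 16t^2 + 85t - 150 = (t - 6)(t - 5)^2.
t = 5 has algebraic multiplicity 2; rank(B − 5I) = 1, so geometric multiplicity = 2.
Every eigenvalue has geometric = algebraic multiplicity, so B is diagonalizable.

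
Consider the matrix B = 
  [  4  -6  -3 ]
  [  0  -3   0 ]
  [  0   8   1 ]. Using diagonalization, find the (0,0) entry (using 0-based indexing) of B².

16

Characteristic polynomial: t^3 - 2t^2 - 11t + 12 = (t - 4)(t - 1)(t + 3), so the eigenvalues are -3, 1, 4.
t=-3: eigenvector (0, 1, -2).
t=4: eigenvector (1, 0, 0).
t=1: eigenvector (1, 0, 1).
P = [[0, 1, 1], [1, 0, 0], [-2, 0, 1]], D = diag(-3, 4, 1), P⁻¹ = [[0, 1, 0], [1, -2, -1], [0, 2, 1]].
B² = P·diag(9, 16, 1)·P⁻¹ = [[16, -30, -15], [0, 9, 0], [0, -16, 1]].
The requested entry is 16.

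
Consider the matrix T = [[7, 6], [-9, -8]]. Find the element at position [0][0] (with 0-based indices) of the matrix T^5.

Characteristic polynomial: s^2 + s - 2 = (s - 1)(s + 2), so the eigenvalues are -2, 1.
s=1: eigenvector (1, -1).
s=-2: eigenvector (-2, 3).
P = [[1, -2], [-1, 3]], D = diag(1, -2), P⁻¹ = [[3, 2], [1, 1]].
T⁵ = P·diag(1, -32)·P⁻¹ = [[67, 66], [-99, -98]].
The requested entry is 67.

67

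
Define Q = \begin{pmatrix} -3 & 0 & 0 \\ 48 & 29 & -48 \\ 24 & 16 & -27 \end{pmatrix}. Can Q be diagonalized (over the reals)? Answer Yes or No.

Yes

Characteristic polynomial: p(μ) = μ^3 + μ^2 - 21μ - 45 = (μ - 5)(μ + 3)^2.
μ = -3 has algebraic multiplicity 2; rank(Q + 3I) = 1, so geometric multiplicity = 2.
Every eigenvalue has geometric = algebraic multiplicity, so Q is diagonalizable.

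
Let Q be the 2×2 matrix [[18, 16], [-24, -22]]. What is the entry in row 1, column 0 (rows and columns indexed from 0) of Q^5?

Characteristic polynomial: s^2 + 4s - 12 = (s - 2)(s + 6), so the eigenvalues are -6, 2.
s=-6: eigenvector (-2, 3).
s=2: eigenvector (1, -1).
P = [[-2, 1], [3, -1]], D = diag(-6, 2), P⁻¹ = [[1, 1], [3, 2]].
Q⁵ = P·diag(-7776, 32)·P⁻¹ = [[15648, 15616], [-23424, -23392]].
The requested entry is -23424.

-23424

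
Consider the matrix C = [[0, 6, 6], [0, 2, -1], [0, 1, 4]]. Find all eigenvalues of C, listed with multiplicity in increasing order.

0, 3, 3

Characteristic polynomial: p(μ) = μ^3 - 6μ^2 + 9μ = μ(μ - 3)^2.
Roots (with multiplicity): 0, 3, 3.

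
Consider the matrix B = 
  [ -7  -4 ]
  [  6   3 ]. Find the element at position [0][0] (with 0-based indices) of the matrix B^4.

Characteristic polynomial: μ^2 + 4μ + 3 = (μ + 1)(μ + 3), so the eigenvalues are -3, -1.
μ=-1: eigenvector (-2, 3).
μ=-3: eigenvector (-1, 1).
P = [[-2, -1], [3, 1]], D = diag(-1, -3), P⁻¹ = [[1, 1], [-3, -2]].
B⁴ = P·diag(1, 81)·P⁻¹ = [[241, 160], [-240, -159]].
The requested entry is 241.

241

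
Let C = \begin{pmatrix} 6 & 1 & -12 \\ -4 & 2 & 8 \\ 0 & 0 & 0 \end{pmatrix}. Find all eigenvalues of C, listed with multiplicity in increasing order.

0, 4, 4

Characteristic polynomial: p(μ) = μ^3 - 8μ^2 + 16μ = μ(μ - 4)^2.
Roots (with multiplicity): 0, 4, 4.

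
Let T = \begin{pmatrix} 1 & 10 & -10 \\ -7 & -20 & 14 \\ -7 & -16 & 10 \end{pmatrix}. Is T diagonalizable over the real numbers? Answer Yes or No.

Yes

Characteristic polynomial: p(r) = r^3 + 9r^2 + 14r - 24 = (r - 1)(r + 4)(r + 6).
All 3 eigenvalues are distinct, so T is diagonalizable.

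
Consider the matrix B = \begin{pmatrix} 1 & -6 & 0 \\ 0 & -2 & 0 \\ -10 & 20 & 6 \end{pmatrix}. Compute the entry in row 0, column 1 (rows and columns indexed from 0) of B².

6

Characteristic polynomial: s^3 - 5s^2 - 8s + 12 = (s - 6)(s - 1)(s + 2), so the eigenvalues are -2, 1, 6.
s=1: eigenvector (1, 0, 2).
s=-2: eigenvector (2, 1, 0).
s=6: eigenvector (0, 0, 1).
P = [[1, 2, 0], [0, 1, 0], [2, 0, 1]], D = diag(1, -2, 6), P⁻¹ = [[1, -2, 0], [0, 1, 0], [-2, 4, 1]].
B² = P·diag(1, 4, 36)·P⁻¹ = [[1, 6, 0], [0, 4, 0], [-70, 140, 36]].
The requested entry is 6.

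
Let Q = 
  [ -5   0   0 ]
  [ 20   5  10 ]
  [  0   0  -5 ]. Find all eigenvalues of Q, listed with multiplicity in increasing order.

Characteristic polynomial: p(t) = t^3 + 5t^2 - 25t - 125 = (t - 5)(t + 5)^2.
Roots (with multiplicity): -5, -5, 5.

-5, -5, 5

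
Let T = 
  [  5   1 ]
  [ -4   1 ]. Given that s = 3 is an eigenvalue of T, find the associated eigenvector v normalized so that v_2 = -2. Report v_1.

T − 3I = [[2, 1], [-4, -2]].
Solving (T − 3I)v = 0 gives the eigenspace spanned by (1, -2).
With v_2 = -2, v = (1, -2), so v_1 = 1.

1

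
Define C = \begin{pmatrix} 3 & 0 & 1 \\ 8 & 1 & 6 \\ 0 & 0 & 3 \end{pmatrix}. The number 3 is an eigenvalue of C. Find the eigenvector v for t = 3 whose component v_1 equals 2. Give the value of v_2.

C − 3I = [[0, 0, 1], [8, -2, 6], [0, 0, 0]].
Solving (C − 3I)v = 0 gives the eigenspace spanned by (2, 8, 0).
With v_1 = 2, v = (2, 8, 0), so v_2 = 8.

8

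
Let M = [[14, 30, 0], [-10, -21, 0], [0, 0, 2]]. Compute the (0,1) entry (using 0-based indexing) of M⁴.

Characteristic polynomial: r^3 + 5r^2 - 8r - 12 = (r - 2)(r + 1)(r + 6), so the eigenvalues are -6, -1, 2.
r=-6: eigenvector (-3, 2, 0).
r=-1: eigenvector (-2, 1, 0).
r=2: eigenvector (0, 0, 1).
P = [[-3, -2, 0], [2, 1, 0], [0, 0, 1]], D = diag(-6, -1, 2), P⁻¹ = [[1, 2, 0], [-2, -3, 0], [0, 0, 1]].
M⁴ = P·diag(1296, 1, 16)·P⁻¹ = [[-3884, -7770, 0], [2590, 5181, 0], [0, 0, 16]].
The requested entry is -7770.

-7770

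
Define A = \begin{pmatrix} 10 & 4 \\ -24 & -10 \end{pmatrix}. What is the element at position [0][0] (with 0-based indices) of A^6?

Characteristic polynomial: r^2 - 4 = (r - 2)(r + 2), so the eigenvalues are -2, 2.
r=-2: eigenvector (1, -3).
r=2: eigenvector (1, -2).
P = [[1, 1], [-3, -2]], D = diag(-2, 2), P⁻¹ = [[-2, -1], [3, 1]].
A⁶ = P·diag(64, 64)·P⁻¹ = [[64, 0], [0, 64]].
The requested entry is 64.

64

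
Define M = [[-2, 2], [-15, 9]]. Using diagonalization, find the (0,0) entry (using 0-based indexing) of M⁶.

-16106

Characteristic polynomial: t^2 - 7t + 12 = (t - 4)(t - 3), so the eigenvalues are 3, 4.
t=4: eigenvector (1, 3).
t=3: eigenvector (2, 5).
P = [[1, 2], [3, 5]], D = diag(4, 3), P⁻¹ = [[-5, 2], [3, -1]].
M⁶ = P·diag(4096, 729)·P⁻¹ = [[-16106, 6734], [-50505, 20931]].
The requested entry is -16106.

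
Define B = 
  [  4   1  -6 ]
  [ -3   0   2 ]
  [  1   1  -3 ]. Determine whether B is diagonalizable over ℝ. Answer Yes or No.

No

Characteristic polynomial: p(t) = t^3 - t^2 - 5t - 3 = (t - 3)(t + 1)^2.
t = -1 has algebraic multiplicity 2; rank(B + 1I) = 2, so geometric multiplicity = 1.
Geometric multiplicity < algebraic multiplicity, so B is not diagonalizable.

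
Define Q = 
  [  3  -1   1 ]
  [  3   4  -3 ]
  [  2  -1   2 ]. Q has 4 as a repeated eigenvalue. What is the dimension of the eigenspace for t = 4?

Q − 4I = [[-1, -1, 1], [3, 0, -3], [2, -1, -2]].
This matrix has rank 2, so its null space has dimension 3 − 2 = 1.

1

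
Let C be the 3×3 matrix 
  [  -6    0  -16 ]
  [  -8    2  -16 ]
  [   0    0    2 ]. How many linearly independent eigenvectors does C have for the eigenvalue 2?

C − 2I = [[-8, 0, -16], [-8, 0, -16], [0, 0, 0]].
This matrix has rank 1, so its null space has dimension 3 − 1 = 2.

2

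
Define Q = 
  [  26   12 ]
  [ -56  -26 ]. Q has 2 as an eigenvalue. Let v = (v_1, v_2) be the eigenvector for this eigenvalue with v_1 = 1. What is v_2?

-2

Q − 2I = [[24, 12], [-56, -28]].
Solving (Q − 2I)v = 0 gives the eigenspace spanned by (1, -2).
With v_1 = 1, v = (1, -2), so v_2 = -2.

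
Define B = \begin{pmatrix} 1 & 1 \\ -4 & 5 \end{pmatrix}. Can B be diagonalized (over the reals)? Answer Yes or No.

No

Characteristic polynomial: p(r) = r^2 - 6r + 9 = (r - 3)^2.
r = 3 has algebraic multiplicity 2; rank(B − 3I) = 1, so geometric multiplicity = 1.
Geometric multiplicity < algebraic multiplicity, so B is not diagonalizable.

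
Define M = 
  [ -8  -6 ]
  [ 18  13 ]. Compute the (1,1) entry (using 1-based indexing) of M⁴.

-764

Characteristic polynomial: t^2 - 5t + 4 = (t - 4)(t - 1), so the eigenvalues are 1, 4.
t=1: eigenvector (2, -3).
t=4: eigenvector (1, -2).
P = [[2, 1], [-3, -2]], D = diag(1, 4), P⁻¹ = [[2, 1], [-3, -2]].
M⁴ = P·diag(1, 256)·P⁻¹ = [[-764, -510], [1530, 1021]].
The requested entry is -764.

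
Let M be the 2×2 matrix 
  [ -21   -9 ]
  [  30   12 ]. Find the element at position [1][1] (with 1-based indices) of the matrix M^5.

-45441

Characteristic polynomial: r^2 + 9r + 18 = (r + 3)(r + 6), so the eigenvalues are -6, -3.
r=-3: eigenvector (1, -2).
r=-6: eigenvector (3, -5).
P = [[1, 3], [-2, -5]], D = diag(-3, -6), P⁻¹ = [[-5, -3], [2, 1]].
M⁵ = P·diag(-243, -7776)·P⁻¹ = [[-45441, -22599], [75330, 37422]].
The requested entry is -45441.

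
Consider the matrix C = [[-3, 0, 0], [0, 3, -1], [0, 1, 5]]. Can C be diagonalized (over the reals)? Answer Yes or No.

Characteristic polynomial: p(t) = t^3 - 5t^2 - 8t + 48 = (t - 4)^2(t + 3).
t = 4 has algebraic multiplicity 2; rank(C − 4I) = 2, so geometric multiplicity = 1.
Geometric multiplicity < algebraic multiplicity, so C is not diagonalizable.

No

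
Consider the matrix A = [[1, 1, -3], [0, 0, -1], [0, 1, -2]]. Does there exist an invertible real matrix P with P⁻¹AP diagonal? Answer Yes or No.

No

Characteristic polynomial: p(t) = t^3 + t^2 - t - 1 = (t - 1)(t + 1)^2.
t = -1 has algebraic multiplicity 2; rank(A + 1I) = 2, so geometric multiplicity = 1.
Geometric multiplicity < algebraic multiplicity, so A is not diagonalizable.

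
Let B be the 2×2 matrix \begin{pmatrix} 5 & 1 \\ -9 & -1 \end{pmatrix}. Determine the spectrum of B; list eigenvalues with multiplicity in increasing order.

Characteristic polynomial: p(t) = t^2 - 4t + 4 = (t - 2)^2.
Roots (with multiplicity): 2, 2.

2, 2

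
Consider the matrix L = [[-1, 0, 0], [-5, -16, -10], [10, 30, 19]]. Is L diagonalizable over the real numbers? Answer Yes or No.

Yes

Characteristic polynomial: p(r) = r^3 - 2r^2 - 7r - 4 = (r - 4)(r + 1)^2.
r = -1 has algebraic multiplicity 2; rank(L + 1I) = 1, so geometric multiplicity = 2.
Every eigenvalue has geometric = algebraic multiplicity, so L is diagonalizable.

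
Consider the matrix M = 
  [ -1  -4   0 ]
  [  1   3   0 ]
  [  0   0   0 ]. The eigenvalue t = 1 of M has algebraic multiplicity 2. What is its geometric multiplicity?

1

M − 1I = [[-2, -4, 0], [1, 2, 0], [0, 0, -1]].
This matrix has rank 2, so its null space has dimension 3 − 2 = 1.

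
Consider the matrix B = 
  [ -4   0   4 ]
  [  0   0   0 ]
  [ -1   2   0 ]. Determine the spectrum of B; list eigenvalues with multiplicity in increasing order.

Characteristic polynomial: p(t) = t^3 + 4t^2 + 4t = t(t + 2)^2.
Roots (with multiplicity): -2, -2, 0.

-2, -2, 0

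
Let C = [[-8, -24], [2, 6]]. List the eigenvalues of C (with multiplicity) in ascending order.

-2, 0

Characteristic polynomial: p(r) = r^2 + 2r = r(r + 2).
Roots (with multiplicity): -2, 0.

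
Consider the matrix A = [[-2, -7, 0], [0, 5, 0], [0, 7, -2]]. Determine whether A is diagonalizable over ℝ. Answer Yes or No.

Characteristic polynomial: p(μ) = μ^3 - μ^2 - 16μ - 20 = (μ - 5)(μ + 2)^2.
μ = -2 has algebraic multiplicity 2; rank(A + 2I) = 1, so geometric multiplicity = 2.
Every eigenvalue has geometric = algebraic multiplicity, so A is diagonalizable.

Yes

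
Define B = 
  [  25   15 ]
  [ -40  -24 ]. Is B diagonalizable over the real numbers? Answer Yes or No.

Yes

Characteristic polynomial: p(r) = r^2 - r = r(r - 1).
All 2 eigenvalues are distinct, so B is diagonalizable.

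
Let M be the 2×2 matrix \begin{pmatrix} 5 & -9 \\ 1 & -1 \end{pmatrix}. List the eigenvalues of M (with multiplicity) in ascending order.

2, 2

Characteristic polynomial: p(s) = s^2 - 4s + 4 = (s - 2)^2.
Roots (with multiplicity): 2, 2.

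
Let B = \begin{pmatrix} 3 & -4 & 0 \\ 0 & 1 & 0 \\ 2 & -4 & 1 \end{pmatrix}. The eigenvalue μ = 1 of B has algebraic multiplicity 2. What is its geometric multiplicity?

B − 1I = [[2, -4, 0], [0, 0, 0], [2, -4, 0]].
This matrix has rank 1, so its null space has dimension 3 − 1 = 2.

2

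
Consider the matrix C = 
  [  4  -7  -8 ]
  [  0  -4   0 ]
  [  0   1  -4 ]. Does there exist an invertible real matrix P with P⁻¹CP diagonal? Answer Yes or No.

No

Characteristic polynomial: p(r) = r^3 + 4r^2 - 16r - 64 = (r - 4)(r + 4)^2.
r = -4 has algebraic multiplicity 2; rank(C + 4I) = 2, so geometric multiplicity = 1.
Geometric multiplicity < algebraic multiplicity, so C is not diagonalizable.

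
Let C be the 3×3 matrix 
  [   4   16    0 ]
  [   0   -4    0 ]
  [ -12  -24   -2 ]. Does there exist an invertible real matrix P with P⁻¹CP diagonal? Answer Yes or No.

Yes

Characteristic polynomial: p(μ) = μ^3 + 2μ^2 - 16μ - 32 = (μ - 4)(μ + 2)(μ + 4).
All 3 eigenvalues are distinct, so C is diagonalizable.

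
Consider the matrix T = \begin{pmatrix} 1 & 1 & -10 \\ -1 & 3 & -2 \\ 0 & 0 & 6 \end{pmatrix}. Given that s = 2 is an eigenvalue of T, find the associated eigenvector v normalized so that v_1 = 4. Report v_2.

T − 2I = [[-1, 1, -10], [-1, 1, -2], [0, 0, 4]].
Solving (T − 2I)v = 0 gives the eigenspace spanned by (4, 4, 0).
With v_1 = 4, v = (4, 4, 0), so v_2 = 4.

4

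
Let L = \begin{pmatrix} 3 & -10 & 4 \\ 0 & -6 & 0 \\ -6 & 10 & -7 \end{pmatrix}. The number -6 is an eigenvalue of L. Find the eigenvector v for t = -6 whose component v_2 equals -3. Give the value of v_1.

-6

L + 6I = [[9, -10, 4], [0, 0, 0], [-6, 10, -1]].
Solving (L + 6I)v = 0 gives the eigenspace spanned by (-6, -3, 6).
With v_2 = -3, v = (-6, -3, 6), so v_1 = -6.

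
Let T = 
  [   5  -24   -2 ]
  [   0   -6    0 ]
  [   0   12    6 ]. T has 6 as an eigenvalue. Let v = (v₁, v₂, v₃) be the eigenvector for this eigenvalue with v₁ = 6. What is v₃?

-3

T − 6I = [[-1, -24, -2], [0, -12, 0], [0, 12, 0]].
Solving (T − 6I)v = 0 gives the eigenspace spanned by (6, 0, -3).
With v₁ = 6, v = (6, 0, -3), so v₃ = -3.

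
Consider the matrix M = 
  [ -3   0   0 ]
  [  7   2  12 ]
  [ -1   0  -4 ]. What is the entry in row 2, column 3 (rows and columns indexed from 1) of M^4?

-480

Characteristic polynomial: t^3 + 5t^2 - 2t - 24 = (t - 2)(t + 3)(t + 4), so the eigenvalues are -4, -3, 2.
t=-3: eigenvector (1, 1, -1).
t=-4: eigenvector (0, -2, 1).
t=2: eigenvector (0, 1, 0).
P = [[1, 0, 0], [1, -2, 1], [-1, 1, 0]], D = diag(-3, -4, 2), P⁻¹ = [[1, 0, 0], [1, 0, 1], [1, 1, 2]].
M⁴ = P·diag(81, 256, 16)·P⁻¹ = [[81, 0, 0], [-415, 16, -480], [175, 0, 256]].
The requested entry is -480.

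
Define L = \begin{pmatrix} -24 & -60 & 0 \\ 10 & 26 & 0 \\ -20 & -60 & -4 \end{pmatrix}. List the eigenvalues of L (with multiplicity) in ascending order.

Characteristic polynomial: p(r) = r^3 + 2r^2 - 32r - 96 = (r - 6)(r + 4)^2.
Roots (with multiplicity): -4, -4, 6.

-4, -4, 6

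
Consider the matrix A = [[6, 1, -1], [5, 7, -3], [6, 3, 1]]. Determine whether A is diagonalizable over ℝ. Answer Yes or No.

No

Characteristic polynomial: p(r) = r^3 - 14r^2 + 65r - 100 = (r - 5)^2(r - 4).
r = 5 has algebraic multiplicity 2; rank(A − 5I) = 2, so geometric multiplicity = 1.
Geometric multiplicity < algebraic multiplicity, so A is not diagonalizable.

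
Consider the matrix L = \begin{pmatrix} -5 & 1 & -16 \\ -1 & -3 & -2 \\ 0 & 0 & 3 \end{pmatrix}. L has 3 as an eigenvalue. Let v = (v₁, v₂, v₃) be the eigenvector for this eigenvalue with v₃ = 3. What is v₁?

-6

L − 3I = [[-8, 1, -16], [-1, -6, -2], [0, 0, 0]].
Solving (L − 3I)v = 0 gives the eigenspace spanned by (-6, 0, 3).
With v₃ = 3, v = (-6, 0, 3), so v₁ = -6.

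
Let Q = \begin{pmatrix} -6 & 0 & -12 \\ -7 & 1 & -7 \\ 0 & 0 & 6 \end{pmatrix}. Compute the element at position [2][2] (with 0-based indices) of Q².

36

Characteristic polynomial: t^3 - t^2 - 36t + 36 = (t - 6)(t - 1)(t + 6), so the eigenvalues are -6, 1, 6.
t=-6: eigenvector (1, 1, 0).
t=1: eigenvector (0, 1, 0).
t=6: eigenvector (-1, 0, 1).
P = [[1, 0, -1], [1, 1, 0], [0, 0, 1]], D = diag(-6, 1, 6), P⁻¹ = [[1, 0, 1], [-1, 1, -1], [0, 0, 1]].
Q² = P·diag(36, 1, 36)·P⁻¹ = [[36, 0, 0], [35, 1, 35], [0, 0, 36]].
The requested entry is 36.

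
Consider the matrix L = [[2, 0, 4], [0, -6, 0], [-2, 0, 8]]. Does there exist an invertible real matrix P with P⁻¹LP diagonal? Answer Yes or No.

Characteristic polynomial: p(r) = r^3 - 4r^2 - 36r + 144 = (r - 6)(r - 4)(r + 6).
All 3 eigenvalues are distinct, so L is diagonalizable.

Yes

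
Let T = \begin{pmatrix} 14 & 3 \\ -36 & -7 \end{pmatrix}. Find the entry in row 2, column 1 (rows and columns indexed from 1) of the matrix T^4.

-7308

Characteristic polynomial: s^2 - 7s + 10 = (s - 5)(s - 2), so the eigenvalues are 2, 5.
s=2: eigenvector (1, -4).
s=5: eigenvector (1, -3).
P = [[1, 1], [-4, -3]], D = diag(2, 5), P⁻¹ = [[-3, -1], [4, 1]].
T⁴ = P·diag(16, 625)·P⁻¹ = [[2452, 609], [-7308, -1811]].
The requested entry is -7308.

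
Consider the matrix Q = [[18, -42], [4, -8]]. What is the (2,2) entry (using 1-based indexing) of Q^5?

-39488

Characteristic polynomial: r^2 - 10r + 24 = (r - 6)(r - 4), so the eigenvalues are 4, 6.
r=6: eigenvector (7, 2).
r=4: eigenvector (3, 1).
P = [[7, 3], [2, 1]], D = diag(6, 4), P⁻¹ = [[1, -3], [-2, 7]].
Q⁵ = P·diag(7776, 1024)·P⁻¹ = [[48288, -141792], [13504, -39488]].
The requested entry is -39488.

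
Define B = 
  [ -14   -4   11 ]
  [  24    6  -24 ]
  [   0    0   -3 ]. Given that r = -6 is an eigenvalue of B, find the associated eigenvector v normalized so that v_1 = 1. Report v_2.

-2

B + 6I = [[-8, -4, 11], [24, 12, -24], [0, 0, 3]].
Solving (B + 6I)v = 0 gives the eigenspace spanned by (1, -2, 0).
With v_1 = 1, v = (1, -2, 0), so v_2 = -2.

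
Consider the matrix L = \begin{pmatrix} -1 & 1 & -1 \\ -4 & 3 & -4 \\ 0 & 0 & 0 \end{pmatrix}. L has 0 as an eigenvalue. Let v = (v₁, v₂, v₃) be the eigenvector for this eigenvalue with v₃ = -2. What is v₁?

L = [[-1, 1, -1], [-4, 3, -4], [0, 0, 0]].
Solving (L)v = 0 gives the eigenspace spanned by (2, 0, -2).
With v₃ = -2, v = (2, 0, -2), so v₁ = 2.

2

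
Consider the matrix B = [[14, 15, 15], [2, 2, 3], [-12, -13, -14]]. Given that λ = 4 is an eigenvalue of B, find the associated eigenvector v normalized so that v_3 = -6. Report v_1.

9

B − 4I = [[10, 15, 15], [2, -2, 3], [-12, -13, -18]].
Solving (B − 4I)v = 0 gives the eigenspace spanned by (9, 0, -6).
With v_3 = -6, v = (9, 0, -6), so v_1 = 9.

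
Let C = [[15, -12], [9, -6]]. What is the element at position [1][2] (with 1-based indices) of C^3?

-756

Characteristic polynomial: μ^2 - 9μ + 18 = (μ - 6)(μ - 3), so the eigenvalues are 3, 6.
μ=3: eigenvector (1, 1).
μ=6: eigenvector (4, 3).
P = [[1, 4], [1, 3]], D = diag(3, 6), P⁻¹ = [[-3, 4], [1, -1]].
C³ = P·diag(27, 216)·P⁻¹ = [[783, -756], [567, -540]].
The requested entry is -756.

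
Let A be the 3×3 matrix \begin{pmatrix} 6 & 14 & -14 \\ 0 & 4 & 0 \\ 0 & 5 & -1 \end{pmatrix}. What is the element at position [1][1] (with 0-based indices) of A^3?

64

Characteristic polynomial: μ^3 - 9μ^2 + 14μ + 24 = (μ - 6)(μ - 4)(μ + 1), so the eigenvalues are -1, 4, 6.
μ=4: eigenvector (0, 1, 1).
μ=6: eigenvector (1, 0, 0).
μ=-1: eigenvector (2, 0, 1).
P = [[0, 1, 2], [1, 0, 0], [1, 0, 1]], D = diag(4, 6, -1), P⁻¹ = [[0, 1, 0], [1, 2, -2], [0, -1, 1]].
A³ = P·diag(64, 216, -1)·P⁻¹ = [[216, 434, -434], [0, 64, 0], [0, 65, -1]].
The requested entry is 64.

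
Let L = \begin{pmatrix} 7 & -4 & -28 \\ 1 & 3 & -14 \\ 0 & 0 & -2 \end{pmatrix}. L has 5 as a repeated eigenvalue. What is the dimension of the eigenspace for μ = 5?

1

L − 5I = [[2, -4, -28], [1, -2, -14], [0, 0, -7]].
This matrix has rank 2, so its null space has dimension 3 − 2 = 1.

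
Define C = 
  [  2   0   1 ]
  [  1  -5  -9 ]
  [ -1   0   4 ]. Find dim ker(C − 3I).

1

C − 3I = [[-1, 0, 1], [1, -8, -9], [-1, 0, 1]].
This matrix has rank 2, so its null space has dimension 3 − 2 = 1.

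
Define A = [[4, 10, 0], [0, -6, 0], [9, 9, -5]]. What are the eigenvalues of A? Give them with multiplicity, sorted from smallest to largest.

-6, -5, 4

Characteristic polynomial: p(μ) = μ^3 + 7μ^2 - 14μ - 120 = (μ - 4)(μ + 5)(μ + 6).
Roots (with multiplicity): -6, -5, 4.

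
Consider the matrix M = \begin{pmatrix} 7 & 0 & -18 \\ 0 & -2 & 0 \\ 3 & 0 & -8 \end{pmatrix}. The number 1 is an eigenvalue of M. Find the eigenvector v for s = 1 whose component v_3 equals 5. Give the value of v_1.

15

M − 1I = [[6, 0, -18], [0, -3, 0], [3, 0, -9]].
Solving (M − 1I)v = 0 gives the eigenspace spanned by (15, 0, 5).
With v_3 = 5, v = (15, 0, 5), so v_1 = 15.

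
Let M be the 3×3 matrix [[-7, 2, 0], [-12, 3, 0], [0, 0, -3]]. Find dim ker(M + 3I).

2

M + 3I = [[-4, 2, 0], [-12, 6, 0], [0, 0, 0]].
This matrix has rank 1, so its null space has dimension 3 − 1 = 2.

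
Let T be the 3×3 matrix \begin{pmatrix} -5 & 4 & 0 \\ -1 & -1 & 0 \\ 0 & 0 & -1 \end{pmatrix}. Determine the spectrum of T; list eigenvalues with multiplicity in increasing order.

-3, -3, -1

Characteristic polynomial: p(μ) = μ^3 + 7μ^2 + 15μ + 9 = (μ + 1)(μ + 3)^2.
Roots (with multiplicity): -3, -3, -1.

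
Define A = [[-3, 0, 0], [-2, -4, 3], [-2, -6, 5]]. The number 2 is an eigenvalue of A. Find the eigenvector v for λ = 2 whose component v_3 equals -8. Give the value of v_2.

-4

A − 2I = [[-5, 0, 0], [-2, -6, 3], [-2, -6, 3]].
Solving (A − 2I)v = 0 gives the eigenspace spanned by (0, -4, -8).
With v_3 = -8, v = (0, -4, -8), so v_2 = -4.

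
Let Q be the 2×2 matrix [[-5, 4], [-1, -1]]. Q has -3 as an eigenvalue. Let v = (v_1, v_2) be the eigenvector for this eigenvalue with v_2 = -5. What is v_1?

Q + 3I = [[-2, 4], [-1, 2]].
Solving (Q + 3I)v = 0 gives the eigenspace spanned by (-10, -5).
With v_2 = -5, v = (-10, -5), so v_1 = -10.

-10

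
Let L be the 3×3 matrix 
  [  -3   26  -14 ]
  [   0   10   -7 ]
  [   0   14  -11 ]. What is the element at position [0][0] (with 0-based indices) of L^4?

Characteristic polynomial: r^3 + 4r^2 - 9r - 36 = (r - 3)(r + 3)(r + 4), so the eigenvalues are -4, -3, 3.
r=-3: eigenvector (1, 0, 0).
r=-4: eigenvector (2, 1, 2).
r=3: eigenvector (-2, -1, -1).
P = [[1, 2, -2], [0, 1, -1], [0, 2, -1]], D = diag(-3, -4, 3), P⁻¹ = [[1, -2, 0], [0, -1, 1], [0, -2, 1]].
L⁴ = P·diag(81, 256, 81)·P⁻¹ = [[81, -350, 350], [0, -94, 175], [0, -350, 431]].
The requested entry is 81.

81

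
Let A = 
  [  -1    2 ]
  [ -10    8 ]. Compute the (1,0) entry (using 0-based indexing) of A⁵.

Characteristic polynomial: μ^2 - 7μ + 12 = (μ - 4)(μ - 3), so the eigenvalues are 3, 4.
μ=4: eigenvector (-2, -5).
μ=3: eigenvector (-1, -2).
P = [[-2, -1], [-5, -2]], D = diag(4, 3), P⁻¹ = [[2, -1], [-5, 2]].
A⁵ = P·diag(1024, 243)·P⁻¹ = [[-2881, 1562], [-7810, 4148]].
The requested entry is -7810.

-7810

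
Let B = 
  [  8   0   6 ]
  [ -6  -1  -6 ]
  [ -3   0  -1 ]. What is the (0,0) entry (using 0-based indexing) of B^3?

Characteristic polynomial: λ^3 - 6λ^2 + 3λ + 10 = (λ - 5)(λ - 2)(λ + 1), so the eigenvalues are -1, 2, 5.
λ=5: eigenvector (2, -1, -1).
λ=-1: eigenvector (0, 1, 0).
λ=2: eigenvector (-1, 0, 1).
P = [[2, 0, -1], [-1, 1, 0], [-1, 0, 1]], D = diag(5, -1, 2), P⁻¹ = [[1, 0, 1], [1, 1, 1], [1, 0, 2]].
B³ = P·diag(125, -1, 8)·P⁻¹ = [[242, 0, 234], [-126, -1, -126], [-117, 0, -109]].
The requested entry is 242.

242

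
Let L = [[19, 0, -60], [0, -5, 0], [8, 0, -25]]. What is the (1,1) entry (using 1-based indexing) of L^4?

Characteristic polynomial: r^3 + 11r^2 + 35r + 25 = (r + 1)(r + 5)^2, so the eigenvalues are -5, -5, -1.
r=-5: eigenvector (-5, 0, -2).
r=-5: eigenvector (0, 1, 0).
r=-1: eigenvector (3, 0, 1).
P = [[-5, 0, 3], [0, 1, 0], [-2, 0, 1]], D = diag(-5, -5, -1), P⁻¹ = [[1, 0, -3], [0, 1, 0], [2, 0, -5]].
L⁴ = P·diag(625, 625, 1)·P⁻¹ = [[-3119, 0, 9360], [0, 625, 0], [-1248, 0, 3745]].
The requested entry is -3119.

-3119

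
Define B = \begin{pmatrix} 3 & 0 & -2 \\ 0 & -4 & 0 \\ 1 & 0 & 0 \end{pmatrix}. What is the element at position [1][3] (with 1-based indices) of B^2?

Characteristic polynomial: λ^3 + λ^2 - 10λ + 8 = (λ - 2)(λ - 1)(λ + 4), so the eigenvalues are -4, 1, 2.
λ=-4: eigenvector (0, 1, 0).
λ=2: eigenvector (2, 0, 1).
λ=1: eigenvector (1, 0, 1).
P = [[0, 2, 1], [1, 0, 0], [0, 1, 1]], D = diag(-4, 2, 1), P⁻¹ = [[0, 1, 0], [1, 0, -1], [-1, 0, 2]].
B² = P·diag(16, 4, 1)·P⁻¹ = [[7, 0, -6], [0, 16, 0], [3, 0, -2]].
The requested entry is -6.

-6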